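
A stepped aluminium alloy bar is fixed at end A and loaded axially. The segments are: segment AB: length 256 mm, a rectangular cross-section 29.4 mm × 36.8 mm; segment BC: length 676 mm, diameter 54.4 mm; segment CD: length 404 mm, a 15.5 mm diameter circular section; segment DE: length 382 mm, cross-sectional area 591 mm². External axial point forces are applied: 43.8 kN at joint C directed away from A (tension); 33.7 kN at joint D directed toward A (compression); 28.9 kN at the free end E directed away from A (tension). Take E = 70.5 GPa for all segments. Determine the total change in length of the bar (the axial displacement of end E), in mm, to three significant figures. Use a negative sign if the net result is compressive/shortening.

0.411 mm

Internal axial forces (sectioning from the free end, tension +): N_DE = 28.9 kN, N_CD = -4.8 kN, N_BC = 39 kN, N_AB = 39 kN.
A_AB = 1082 mm².
A_BC = 2324 mm².
A_CD = 188.7 mm².
δ_AB = 39000·256/(1082·70500) = 0.1309 mm
δ_BC = 39000·676/(2324·70500) = 0.1609 mm
δ_CD = -4800·404/(188.7·70500) = -0.1458 mm
δ_DE = 28900·382/(591·70500) = 0.265 mm
δ = Σδ_i = 0.411 mm.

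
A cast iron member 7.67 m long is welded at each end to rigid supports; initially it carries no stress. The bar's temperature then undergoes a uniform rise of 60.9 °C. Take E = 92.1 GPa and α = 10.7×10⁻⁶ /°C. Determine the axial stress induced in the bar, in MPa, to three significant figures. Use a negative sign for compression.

Free thermal expansion αLΔT = 10.7e-6 · 7670 · 60.9 = 4.998 mm.
The walls impose strain ε = −(4.998)/7670 = -6.5163e-04; σ = Eε = 92100 · -6.5163e-04 = -60.02 MPa.

-60.0 MPa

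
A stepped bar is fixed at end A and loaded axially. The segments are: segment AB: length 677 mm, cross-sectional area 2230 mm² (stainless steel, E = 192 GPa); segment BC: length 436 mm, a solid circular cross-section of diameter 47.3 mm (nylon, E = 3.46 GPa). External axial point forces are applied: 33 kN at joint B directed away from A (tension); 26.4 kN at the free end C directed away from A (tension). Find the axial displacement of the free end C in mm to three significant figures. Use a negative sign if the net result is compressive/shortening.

1.99 mm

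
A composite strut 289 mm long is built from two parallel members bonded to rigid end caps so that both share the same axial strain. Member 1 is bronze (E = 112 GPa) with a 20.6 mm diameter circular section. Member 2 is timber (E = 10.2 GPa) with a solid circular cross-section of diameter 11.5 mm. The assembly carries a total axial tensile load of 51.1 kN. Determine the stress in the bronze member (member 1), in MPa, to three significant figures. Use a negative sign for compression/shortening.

149 MPa

A_1 = 333.3 mm².
A_2 = 103.9 mm².
Equal strain + equilibrium ⇒ each member carries load in proportion to AE: A₁E₁ = 37330000 N, A₂E₂ = 1059000 N, ΣAE = 38390000 N.
σ₁ = P·E₁/ΣAE = 51100·112000/38390000 = 149.1 MPa.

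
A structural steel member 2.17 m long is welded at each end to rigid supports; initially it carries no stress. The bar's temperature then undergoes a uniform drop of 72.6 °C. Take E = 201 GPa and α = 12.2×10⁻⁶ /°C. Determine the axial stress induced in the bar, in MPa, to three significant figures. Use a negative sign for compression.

Free thermal expansion αLΔT = 12.2e-6 · 2170 · -72.6 = -1.922 mm.
The walls impose strain ε = −(-1.922)/2170 = 8.8572e-04; σ = Eε = 201000 · 8.8572e-04 = 178 MPa.

178 MPa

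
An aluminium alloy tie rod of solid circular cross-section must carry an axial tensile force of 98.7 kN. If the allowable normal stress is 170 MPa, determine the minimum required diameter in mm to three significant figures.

Required area A ≥ P/σ_allow = 98700/170 = 580.6 mm².
For a solid circular section, d ≥ √(4A/π) = 27.19 mm.

27.2 mm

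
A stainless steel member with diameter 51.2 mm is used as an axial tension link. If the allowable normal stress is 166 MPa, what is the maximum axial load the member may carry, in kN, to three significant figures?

342 kN

A = 2059 mm².
P_max = σ_allow · A = 166 · 2059 = 341800 N = 341.8 kN.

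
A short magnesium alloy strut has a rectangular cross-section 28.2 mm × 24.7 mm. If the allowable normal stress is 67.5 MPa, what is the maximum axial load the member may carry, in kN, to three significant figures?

A = 696.5 mm².
P_max = σ_allow · A = 67.5 · 696.5 = 47020 N = 47.02 kN.

47.0 kN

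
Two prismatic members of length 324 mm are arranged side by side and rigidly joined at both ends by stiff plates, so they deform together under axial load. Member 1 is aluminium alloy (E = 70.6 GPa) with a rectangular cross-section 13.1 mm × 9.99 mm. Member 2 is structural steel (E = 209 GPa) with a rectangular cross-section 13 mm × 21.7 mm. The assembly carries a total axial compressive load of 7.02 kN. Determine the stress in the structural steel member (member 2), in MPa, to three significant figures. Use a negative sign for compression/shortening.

A_1 = 130.9 mm².
A_2 = 282.1 mm².
Equal strain + equilibrium ⇒ each member carries load in proportion to AE: A₁E₁ = 9239000 N, A₂E₂ = 58960000 N, ΣAE = 68200000 N.
σ₂ = P·E₂/ΣAE = -7020·209000/68200000 = -21.51 MPa.

-21.5 MPa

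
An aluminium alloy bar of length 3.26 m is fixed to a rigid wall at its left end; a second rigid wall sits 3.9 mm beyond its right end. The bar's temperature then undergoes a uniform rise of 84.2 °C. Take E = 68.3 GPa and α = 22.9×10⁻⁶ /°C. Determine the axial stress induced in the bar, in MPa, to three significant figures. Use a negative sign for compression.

-50.0 MPa

Free thermal expansion αLΔT = 22.9e-6 · 3260 · 84.2 = 6.286 mm.
The walls engage after the gap closes; constrained expansion = 6.286 − 3.9 = 2.386 mm.
The walls impose strain ε = −(2.386)/3260 = -7.3186e-04; σ = Eε = 68300 · -7.3186e-04 = -49.99 MPa.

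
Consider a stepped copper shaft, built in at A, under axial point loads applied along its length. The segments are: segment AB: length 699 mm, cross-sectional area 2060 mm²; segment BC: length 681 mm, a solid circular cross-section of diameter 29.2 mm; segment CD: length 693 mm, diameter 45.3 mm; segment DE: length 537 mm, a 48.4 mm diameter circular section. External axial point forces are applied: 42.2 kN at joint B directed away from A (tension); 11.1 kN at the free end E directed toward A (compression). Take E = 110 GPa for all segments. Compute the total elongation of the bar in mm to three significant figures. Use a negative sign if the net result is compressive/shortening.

Internal axial forces (sectioning from the free end, tension +): N_DE = -11.1 kN, N_CD = -11.1 kN, N_BC = -11.1 kN, N_AB = 31.1 kN.
A_BC = 669.7 mm².
A_CD = 1612 mm².
A_DE = 1840 mm².
δ_AB = 31100·699/(2060·110000) = 0.09594 mm
δ_BC = -11100·681/(669.7·110000) = -0.1026 mm
δ_CD = -11100·693/(1612·110000) = -0.04339 mm
δ_DE = -11100·537/(1840·110000) = -0.02945 mm
δ = Σδ_i = -0.07952 mm.

-0.0795 mm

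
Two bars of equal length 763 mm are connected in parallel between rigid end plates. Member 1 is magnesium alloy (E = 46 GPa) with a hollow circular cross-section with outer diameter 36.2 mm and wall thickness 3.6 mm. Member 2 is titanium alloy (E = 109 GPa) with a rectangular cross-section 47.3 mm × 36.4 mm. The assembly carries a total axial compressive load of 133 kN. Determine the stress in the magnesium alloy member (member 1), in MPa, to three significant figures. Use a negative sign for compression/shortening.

-29.9 MPa

A_1 = 368.7 mm².
A_2 = 1722 mm².
Equal strain + equilibrium ⇒ each member carries load in proportion to AE: A₁E₁ = 16960000 N, A₂E₂ = 187700000 N, ΣAE = 204600000 N.
σ₁ = P·E₁/ΣAE = -133000·46000/204600000 = -29.9 MPa.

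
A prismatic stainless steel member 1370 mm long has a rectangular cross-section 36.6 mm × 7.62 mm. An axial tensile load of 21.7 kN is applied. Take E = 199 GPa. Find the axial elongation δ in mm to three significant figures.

A = 278.9 mm².
δ_mech = NL/(AE) = 21700·1370/(278.9·199000) = 0.5357 mm.

0.536 mm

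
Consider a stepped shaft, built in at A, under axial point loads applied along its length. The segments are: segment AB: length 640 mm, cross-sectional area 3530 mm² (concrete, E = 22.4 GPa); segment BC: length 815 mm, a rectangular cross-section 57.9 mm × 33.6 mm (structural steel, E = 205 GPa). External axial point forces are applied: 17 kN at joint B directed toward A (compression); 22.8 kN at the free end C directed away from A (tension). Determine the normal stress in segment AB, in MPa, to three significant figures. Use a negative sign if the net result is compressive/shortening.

Internal axial forces (sectioning from the free end, tension +): N_BC = 22.8 kN, N_AB = 5.8 kN.
σ_AB = N_AB/A_AB = 5800/3530 = 1.643 MPa.

1.64 MPa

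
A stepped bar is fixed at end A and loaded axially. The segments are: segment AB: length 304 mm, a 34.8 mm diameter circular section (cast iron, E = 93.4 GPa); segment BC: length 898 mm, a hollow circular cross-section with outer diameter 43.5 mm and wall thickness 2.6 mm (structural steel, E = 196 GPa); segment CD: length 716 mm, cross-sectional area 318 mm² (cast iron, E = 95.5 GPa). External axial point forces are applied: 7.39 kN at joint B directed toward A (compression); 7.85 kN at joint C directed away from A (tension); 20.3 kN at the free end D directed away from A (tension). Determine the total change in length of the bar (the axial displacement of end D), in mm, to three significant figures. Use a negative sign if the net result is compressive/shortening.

0.936 mm

Internal axial forces (sectioning from the free end, tension +): N_CD = 20.3 kN, N_BC = 28.15 kN, N_AB = 20.76 kN.
A_AB = 951.1 mm².
A_BC = 334.1 mm².
δ_AB = 20760·304/(951.1·93400) = 0.07104 mm
δ_BC = 28150·898/(334.1·196000) = 0.3861 mm
δ_CD = 20300·716/(318·95500) = 0.4786 mm
δ = Σδ_i = 0.9357 mm.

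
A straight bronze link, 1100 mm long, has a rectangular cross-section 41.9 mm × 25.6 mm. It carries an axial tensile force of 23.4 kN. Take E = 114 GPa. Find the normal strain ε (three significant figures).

A = 1073 mm².
σ = N/A = 21.82 MPa; ε = σ/E = 21.82/114000 = 1.914e-04.

1.91e-04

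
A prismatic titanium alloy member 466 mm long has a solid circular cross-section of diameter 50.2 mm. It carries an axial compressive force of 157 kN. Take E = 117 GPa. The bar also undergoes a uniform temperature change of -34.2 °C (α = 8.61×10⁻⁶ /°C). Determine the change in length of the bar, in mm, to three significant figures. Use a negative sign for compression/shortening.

-0.453 mm

A = 1979 mm².
δ_mech = NL/(AE) = -157000·466/(1979·117000) = -0.3159 mm.
δ_thermal = αLΔT = 8.61e-6·466·-34.2 = -0.1372 mm.
δ = δ_mech + δ_thermal = -0.4532 mm.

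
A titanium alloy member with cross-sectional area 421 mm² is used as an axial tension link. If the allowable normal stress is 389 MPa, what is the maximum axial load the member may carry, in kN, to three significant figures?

P_max = σ_allow · A = 389 · 421 = 163800 N = 163.8 kN.

164 kN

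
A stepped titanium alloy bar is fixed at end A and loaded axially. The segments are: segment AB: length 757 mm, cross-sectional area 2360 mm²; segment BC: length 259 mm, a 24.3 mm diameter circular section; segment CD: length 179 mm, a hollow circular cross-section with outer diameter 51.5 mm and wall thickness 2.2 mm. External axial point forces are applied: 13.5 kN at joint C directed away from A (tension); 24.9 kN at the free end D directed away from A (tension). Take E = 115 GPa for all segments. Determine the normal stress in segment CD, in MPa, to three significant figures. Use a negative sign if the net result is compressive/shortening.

73.1 MPa

Internal axial forces (sectioning from the free end, tension +): N_CD = 24.9 kN, N_BC = 38.4 kN, N_AB = 38.4 kN.
A_CD = 340.7 mm².
σ_CD = N_CD/A_CD = 24900/340.7 = 73.08 MPa.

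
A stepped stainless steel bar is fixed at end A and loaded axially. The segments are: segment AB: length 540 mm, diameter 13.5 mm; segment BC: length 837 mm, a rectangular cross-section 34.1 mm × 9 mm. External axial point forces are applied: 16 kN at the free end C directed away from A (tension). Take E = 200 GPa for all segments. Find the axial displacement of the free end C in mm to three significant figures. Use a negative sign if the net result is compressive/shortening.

0.520 mm

Internal axial forces (sectioning from the free end, tension +): N_BC = 16 kN, N_AB = 16 kN.
A_AB = 143.1 mm².
A_BC = 306.9 mm².
δ_AB = 16000·540/(143.1·200000) = 0.3018 mm
δ_BC = 16000·837/(306.9·200000) = 0.2182 mm
δ = Σδ_i = 0.52 mm.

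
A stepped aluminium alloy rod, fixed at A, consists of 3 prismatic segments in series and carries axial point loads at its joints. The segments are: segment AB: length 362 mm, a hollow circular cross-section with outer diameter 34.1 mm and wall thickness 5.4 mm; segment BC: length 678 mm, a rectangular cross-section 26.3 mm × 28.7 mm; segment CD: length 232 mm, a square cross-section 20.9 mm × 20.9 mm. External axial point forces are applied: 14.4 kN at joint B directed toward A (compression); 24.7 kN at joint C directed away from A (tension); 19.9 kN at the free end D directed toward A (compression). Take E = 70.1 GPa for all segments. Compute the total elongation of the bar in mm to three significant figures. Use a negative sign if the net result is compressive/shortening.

Internal axial forces (sectioning from the free end, tension +): N_CD = -19.9 kN, N_BC = 4.8 kN, N_AB = -9.6 kN.
A_AB = 486.9 mm².
A_BC = 754.8 mm².
A_CD = 436.8 mm².
δ_AB = -9600·362/(486.9·70100) = -0.1018 mm
δ_BC = 4800·678/(754.8·70100) = 0.06151 mm
δ_CD = -19900·232/(436.8·70100) = -0.1508 mm
δ = Σδ_i = -0.1911 mm.

-0.191 mm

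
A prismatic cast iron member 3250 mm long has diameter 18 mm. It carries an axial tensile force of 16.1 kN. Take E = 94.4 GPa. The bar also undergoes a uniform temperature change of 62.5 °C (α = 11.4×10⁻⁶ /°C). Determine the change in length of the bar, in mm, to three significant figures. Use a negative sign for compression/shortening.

4.49 mm

A = 254.5 mm².
δ_mech = NL/(AE) = 16100·3250/(254.5·94400) = 2.178 mm.
δ_thermal = αLΔT = 11.4e-6·3250·62.5 = 2.316 mm.
δ = δ_mech + δ_thermal = 4.494 mm.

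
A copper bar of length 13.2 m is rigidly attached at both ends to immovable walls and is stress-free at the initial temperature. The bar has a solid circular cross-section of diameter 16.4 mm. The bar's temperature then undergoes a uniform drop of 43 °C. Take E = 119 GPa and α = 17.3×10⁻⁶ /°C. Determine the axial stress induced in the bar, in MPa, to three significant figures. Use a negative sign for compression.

Free thermal expansion αLΔT = 17.3e-6 · 13200 · -43 = -9.819 mm.
The walls impose strain ε = −(-9.819)/13200 = 7.4390e-04; σ = Eε = 119000 · 7.4390e-04 = 88.52 MPa.

88.5 MPa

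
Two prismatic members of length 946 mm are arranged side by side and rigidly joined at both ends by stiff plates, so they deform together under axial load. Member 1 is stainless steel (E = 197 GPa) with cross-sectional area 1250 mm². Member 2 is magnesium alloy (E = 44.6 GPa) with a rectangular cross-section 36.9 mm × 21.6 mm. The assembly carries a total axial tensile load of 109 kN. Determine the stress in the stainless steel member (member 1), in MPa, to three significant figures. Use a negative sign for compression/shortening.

A_2 = 797 mm².
Equal strain + equilibrium ⇒ each member carries load in proportion to AE: A₁E₁ = 246200000 N, A₂E₂ = 35550000 N, ΣAE = 281800000 N.
σ₁ = P·E₁/ΣAE = 109000·197000/281800000 = 76.2 MPa.

76.2 MPa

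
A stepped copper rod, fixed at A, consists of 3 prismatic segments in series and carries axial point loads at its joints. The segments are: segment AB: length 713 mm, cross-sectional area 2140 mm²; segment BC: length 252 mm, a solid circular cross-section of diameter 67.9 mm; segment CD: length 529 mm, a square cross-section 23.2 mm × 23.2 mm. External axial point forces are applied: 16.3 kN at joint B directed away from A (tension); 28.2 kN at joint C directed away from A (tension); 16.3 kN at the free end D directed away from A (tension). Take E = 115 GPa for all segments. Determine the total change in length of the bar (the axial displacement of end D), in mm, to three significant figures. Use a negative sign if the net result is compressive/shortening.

0.342 mm

Internal axial forces (sectioning from the free end, tension +): N_CD = 16.3 kN, N_BC = 44.5 kN, N_AB = 60.8 kN.
A_BC = 3621 mm².
A_CD = 538.2 mm².
δ_AB = 60800·713/(2140·115000) = 0.1761 mm
δ_BC = 44500·252/(3621·115000) = 0.02693 mm
δ_CD = 16300·529/(538.2·115000) = 0.1393 mm
δ = Σδ_i = 0.3424 mm.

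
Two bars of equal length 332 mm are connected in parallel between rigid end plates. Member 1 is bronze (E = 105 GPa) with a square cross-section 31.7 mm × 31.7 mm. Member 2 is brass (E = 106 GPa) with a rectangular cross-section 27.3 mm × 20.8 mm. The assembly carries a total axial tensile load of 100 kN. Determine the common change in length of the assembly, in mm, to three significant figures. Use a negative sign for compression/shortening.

A_1 = 1005 mm².
A_2 = 567.8 mm².
Equal strain + equilibrium ⇒ each member carries load in proportion to AE: A₁E₁ = 105500000 N, A₂E₂ = 60190000 N, ΣAE = 165700000 N.
δ = PL/ΣAE = 100000·332/165700000 = 0.2004 mm.

0.200 mm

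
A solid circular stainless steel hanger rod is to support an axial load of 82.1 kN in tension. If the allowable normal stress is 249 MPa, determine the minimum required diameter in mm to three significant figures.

20.5 mm

Required area A ≥ P/σ_allow = 82100/249 = 329.7 mm².
For a solid circular section, d ≥ √(4A/π) = 20.49 mm.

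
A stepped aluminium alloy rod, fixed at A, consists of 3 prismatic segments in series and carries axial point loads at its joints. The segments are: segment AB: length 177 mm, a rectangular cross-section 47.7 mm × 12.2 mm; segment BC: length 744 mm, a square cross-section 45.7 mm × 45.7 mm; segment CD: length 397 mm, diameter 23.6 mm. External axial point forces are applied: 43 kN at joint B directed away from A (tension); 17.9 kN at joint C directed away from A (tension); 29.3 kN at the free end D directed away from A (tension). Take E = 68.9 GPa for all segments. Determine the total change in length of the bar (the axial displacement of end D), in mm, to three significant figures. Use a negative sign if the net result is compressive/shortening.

1.03 mm

Internal axial forces (sectioning from the free end, tension +): N_CD = 29.3 kN, N_BC = 47.2 kN, N_AB = 90.2 kN.
A_AB = 581.9 mm².
A_BC = 2088 mm².
A_CD = 437.4 mm².
δ_AB = 90200·177/(581.9·68900) = 0.3982 mm
δ_BC = 47200·744/(2088·68900) = 0.244 mm
δ_CD = 29300·397/(437.4·68900) = 0.3859 mm
δ = Σδ_i = 1.028 mm.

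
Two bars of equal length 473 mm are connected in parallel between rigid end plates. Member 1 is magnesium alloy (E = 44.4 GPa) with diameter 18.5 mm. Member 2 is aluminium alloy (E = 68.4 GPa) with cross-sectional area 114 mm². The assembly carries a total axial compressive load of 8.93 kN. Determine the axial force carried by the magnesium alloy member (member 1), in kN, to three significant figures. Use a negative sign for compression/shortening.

-5.40 kN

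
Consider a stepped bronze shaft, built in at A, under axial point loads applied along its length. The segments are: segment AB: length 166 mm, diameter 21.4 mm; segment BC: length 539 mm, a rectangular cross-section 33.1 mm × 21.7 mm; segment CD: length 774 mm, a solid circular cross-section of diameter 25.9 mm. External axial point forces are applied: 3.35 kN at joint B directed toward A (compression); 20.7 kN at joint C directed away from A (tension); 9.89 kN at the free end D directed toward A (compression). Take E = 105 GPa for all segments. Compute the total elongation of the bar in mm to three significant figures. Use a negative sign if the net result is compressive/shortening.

-0.0283 mm

Internal axial forces (sectioning from the free end, tension +): N_CD = -9.89 kN, N_BC = 10.81 kN, N_AB = 7.46 kN.
A_AB = 359.7 mm².
A_BC = 718.3 mm².
A_CD = 526.9 mm².
δ_AB = 7460·166/(359.7·105000) = 0.03279 mm
δ_BC = 10810·539/(718.3·105000) = 0.07726 mm
δ_CD = -9890·774/(526.9·105000) = -0.1384 mm
δ = Σδ_i = -0.02833 mm.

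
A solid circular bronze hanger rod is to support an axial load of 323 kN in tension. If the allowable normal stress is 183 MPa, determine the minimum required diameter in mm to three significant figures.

47.4 mm

Required area A ≥ P/σ_allow = 323000/183 = 1765 mm².
For a solid circular section, d ≥ √(4A/π) = 47.41 mm.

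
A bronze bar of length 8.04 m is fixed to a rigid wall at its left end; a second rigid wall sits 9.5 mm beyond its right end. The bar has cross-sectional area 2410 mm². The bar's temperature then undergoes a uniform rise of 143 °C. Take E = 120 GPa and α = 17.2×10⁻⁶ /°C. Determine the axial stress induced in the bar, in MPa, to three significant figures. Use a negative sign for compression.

Free thermal expansion αLΔT = 17.2e-6 · 8040 · 143 = 19.78 mm.
The walls engage after the gap closes; constrained expansion = 19.78 − 9.5 = 10.28 mm.
The walls impose strain ε = −(10.28)/8040 = -1.2780e-03; σ = Eε = 120000 · -1.2780e-03 = -153.4 MPa.

-153 MPa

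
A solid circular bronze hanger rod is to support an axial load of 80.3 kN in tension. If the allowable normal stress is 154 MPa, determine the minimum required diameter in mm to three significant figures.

Required area A ≥ P/σ_allow = 80300/154 = 521.4 mm².
For a solid circular section, d ≥ √(4A/π) = 25.77 mm.

25.8 mm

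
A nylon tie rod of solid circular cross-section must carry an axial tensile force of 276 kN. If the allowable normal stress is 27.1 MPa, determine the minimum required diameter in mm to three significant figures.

114 mm

Required area A ≥ P/σ_allow = 276000/27.1 = 10180 mm².
For a solid circular section, d ≥ √(4A/π) = 113.9 mm.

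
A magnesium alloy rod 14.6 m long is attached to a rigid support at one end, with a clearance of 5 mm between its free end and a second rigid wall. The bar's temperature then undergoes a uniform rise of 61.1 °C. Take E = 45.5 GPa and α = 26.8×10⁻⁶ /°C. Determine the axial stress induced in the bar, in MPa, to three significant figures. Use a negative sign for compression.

-58.9 MPa

Free thermal expansion αLΔT = 26.8e-6 · 14600 · 61.1 = 23.91 mm.
The walls engage after the gap closes; constrained expansion = 23.91 − 5 = 18.91 mm.
The walls impose strain ε = −(18.91)/14600 = -1.2950e-03; σ = Eε = 45500 · -1.2950e-03 = -58.92 MPa.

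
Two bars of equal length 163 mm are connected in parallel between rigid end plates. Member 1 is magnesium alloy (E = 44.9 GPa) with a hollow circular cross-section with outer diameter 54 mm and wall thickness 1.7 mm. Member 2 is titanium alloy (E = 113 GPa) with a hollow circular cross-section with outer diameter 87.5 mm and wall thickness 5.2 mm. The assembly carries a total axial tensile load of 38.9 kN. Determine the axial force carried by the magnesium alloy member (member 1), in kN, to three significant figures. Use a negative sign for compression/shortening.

A_1 = 279.3 mm².
A_2 = 1344 mm².
Equal strain + equilibrium ⇒ each member carries load in proportion to AE: A₁E₁ = 12540000 N, A₂E₂ = 151900000 N, ΣAE = 164500000 N.
F₁ = P·A₁E₁/ΣAE = 38900·12540000/164500000 = 2966 N.

2.97 kN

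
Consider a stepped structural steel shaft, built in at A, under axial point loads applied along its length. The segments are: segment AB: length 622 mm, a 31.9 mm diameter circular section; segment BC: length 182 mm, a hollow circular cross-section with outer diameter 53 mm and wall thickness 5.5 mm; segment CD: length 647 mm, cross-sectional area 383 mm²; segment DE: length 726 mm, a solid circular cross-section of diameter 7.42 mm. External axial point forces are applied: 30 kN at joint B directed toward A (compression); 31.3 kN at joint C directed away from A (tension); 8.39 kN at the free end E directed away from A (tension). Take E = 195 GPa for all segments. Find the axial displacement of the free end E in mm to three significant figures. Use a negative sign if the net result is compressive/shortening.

0.879 mm

Internal axial forces (sectioning from the free end, tension +): N_DE = 8.39 kN, N_CD = 8.39 kN, N_BC = 39.69 kN, N_AB = 9.69 kN.
A_AB = 799.2 mm².
A_BC = 820.7 mm².
A_DE = 43.24 mm².
δ_AB = 9690·622/(799.2·195000) = 0.03867 mm
δ_BC = 39690·182/(820.7·195000) = 0.04513 mm
δ_CD = 8390·647/(383·195000) = 0.07268 mm
δ_DE = 8390·726/(43.24·195000) = 0.7224 mm
δ = Σδ_i = 0.8789 mm.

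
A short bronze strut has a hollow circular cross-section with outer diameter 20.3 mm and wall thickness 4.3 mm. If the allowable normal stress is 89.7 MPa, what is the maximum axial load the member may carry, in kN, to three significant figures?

19.4 kN

A = 216.1 mm².
P_max = σ_allow · A = 89.7 · 216.1 = 19390 N = 19.39 kN.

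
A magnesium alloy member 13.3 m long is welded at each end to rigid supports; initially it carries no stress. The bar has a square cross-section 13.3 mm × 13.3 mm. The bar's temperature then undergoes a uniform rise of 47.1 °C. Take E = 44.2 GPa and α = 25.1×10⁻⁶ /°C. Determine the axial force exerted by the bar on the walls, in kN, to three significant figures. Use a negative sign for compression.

Free thermal expansion αLΔT = 25.1e-6 · 13300 · 47.1 = 15.72 mm.
The walls impose strain ε = −(15.72)/13300 = -1.1822e-03; σ = Eε = 44200 · -1.1822e-03 = -52.25 MPa.
Wall reaction R = σ·A = -52.25·176.9 = -9243 N = -9.243 kN.

-9.24 kN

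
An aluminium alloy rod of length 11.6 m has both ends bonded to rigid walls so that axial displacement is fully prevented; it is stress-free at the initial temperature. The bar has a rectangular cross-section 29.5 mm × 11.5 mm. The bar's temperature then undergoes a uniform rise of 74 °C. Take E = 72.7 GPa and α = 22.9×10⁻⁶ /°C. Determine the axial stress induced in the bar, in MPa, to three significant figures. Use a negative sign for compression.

Free thermal expansion αLΔT = 22.9e-6 · 11600 · 74 = 19.66 mm.
The walls impose strain ε = −(19.66)/11600 = -1.6946e-03; σ = Eε = 72700 · -1.6946e-03 = -123.2 MPa.

-123 MPa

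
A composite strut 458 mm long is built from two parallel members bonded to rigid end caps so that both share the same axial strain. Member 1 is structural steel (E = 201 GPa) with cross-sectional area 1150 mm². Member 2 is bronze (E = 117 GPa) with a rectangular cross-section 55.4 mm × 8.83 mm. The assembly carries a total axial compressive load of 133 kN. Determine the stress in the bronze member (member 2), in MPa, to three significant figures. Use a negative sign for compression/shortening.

A_2 = 489.2 mm².
Equal strain + equilibrium ⇒ each member carries load in proportion to AE: A₁E₁ = 231200000 N, A₂E₂ = 57230000 N, ΣAE = 288400000 N.
σ₂ = P·E₂/ΣAE = -133000·117000/288400000 = -53.96 MPa.

-54.0 MPa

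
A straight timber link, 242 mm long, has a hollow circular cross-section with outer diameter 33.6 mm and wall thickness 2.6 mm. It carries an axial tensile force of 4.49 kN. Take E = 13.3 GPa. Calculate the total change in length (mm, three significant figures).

0.323 mm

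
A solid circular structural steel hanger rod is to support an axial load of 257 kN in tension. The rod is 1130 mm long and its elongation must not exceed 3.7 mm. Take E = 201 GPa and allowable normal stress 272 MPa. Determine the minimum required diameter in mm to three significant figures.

Required area A ≥ P/σ_allow = 257000/272 = 944.9 mm².
For a solid circular section, d ≥ √(4A/π) = 34.68 mm.
Elongation limit: A ≥ PL/(Eδ_allow) = 257000·1130/(201000·3.7) = 390.5 mm² ⇒ d ≥ 22.3 mm.
The stress limit governs.

34.7 mm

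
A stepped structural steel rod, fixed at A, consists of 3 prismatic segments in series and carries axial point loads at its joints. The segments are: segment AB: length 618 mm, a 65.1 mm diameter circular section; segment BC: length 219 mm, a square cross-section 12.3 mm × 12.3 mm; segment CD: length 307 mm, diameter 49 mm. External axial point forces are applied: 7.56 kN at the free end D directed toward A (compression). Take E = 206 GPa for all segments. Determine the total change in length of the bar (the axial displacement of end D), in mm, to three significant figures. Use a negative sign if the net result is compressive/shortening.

Internal axial forces (sectioning from the free end, tension +): N_CD = -7.56 kN, N_BC = -7.56 kN, N_AB = -7.56 kN.
A_AB = 3329 mm².
A_BC = 151.3 mm².
A_CD = 1886 mm².
δ_AB = -7560·618/(3329·206000) = -0.006814 mm
δ_BC = -7560·219/(151.3·206000) = -0.05312 mm
δ_CD = -7560·307/(1886·206000) = -0.005975 mm
δ = Σδ_i = -0.06591 mm.

-0.0659 mm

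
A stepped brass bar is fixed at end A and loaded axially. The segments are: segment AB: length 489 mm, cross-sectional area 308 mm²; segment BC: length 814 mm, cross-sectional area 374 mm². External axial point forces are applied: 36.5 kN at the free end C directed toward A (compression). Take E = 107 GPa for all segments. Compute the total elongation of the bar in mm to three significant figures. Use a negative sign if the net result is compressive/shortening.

Internal axial forces (sectioning from the free end, tension +): N_BC = -36.5 kN, N_AB = -36.5 kN.
δ_AB = -36500·489/(308·107000) = -0.5416 mm
δ_BC = -36500·814/(374·107000) = -0.7424 mm
δ = Σδ_i = -1.284 mm.

-1.28 mm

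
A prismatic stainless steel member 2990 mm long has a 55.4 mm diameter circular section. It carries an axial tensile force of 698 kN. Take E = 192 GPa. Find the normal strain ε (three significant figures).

0.00151

A = 2411 mm².
σ = N/A = 289.6 MPa; ε = σ/E = 289.6/192000 = 1.508e-03.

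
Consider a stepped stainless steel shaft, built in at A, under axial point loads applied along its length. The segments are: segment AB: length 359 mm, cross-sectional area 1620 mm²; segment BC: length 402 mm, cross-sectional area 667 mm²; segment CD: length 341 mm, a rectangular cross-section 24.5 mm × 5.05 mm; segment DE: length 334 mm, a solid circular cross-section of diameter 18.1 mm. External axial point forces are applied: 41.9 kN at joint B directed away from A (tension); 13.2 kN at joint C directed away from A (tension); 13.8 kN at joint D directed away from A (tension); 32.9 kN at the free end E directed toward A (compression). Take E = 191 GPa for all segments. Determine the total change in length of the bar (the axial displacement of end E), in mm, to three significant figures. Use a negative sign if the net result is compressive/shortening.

-0.476 mm

Internal axial forces (sectioning from the free end, tension +): N_DE = -32.9 kN, N_CD = -19.1 kN, N_BC = -5.9 kN, N_AB = 36 kN.
A_CD = 123.7 mm².
A_DE = 257.3 mm².
δ_AB = 36000·359/(1620·191000) = 0.04177 mm
δ_BC = -5900·402/(667·191000) = -0.01862 mm
δ_CD = -19100·341/(123.7·191000) = -0.2756 mm
δ_DE = -32900·334/(257.3·191000) = -0.2236 mm
δ = Σδ_i = -0.4761 mm.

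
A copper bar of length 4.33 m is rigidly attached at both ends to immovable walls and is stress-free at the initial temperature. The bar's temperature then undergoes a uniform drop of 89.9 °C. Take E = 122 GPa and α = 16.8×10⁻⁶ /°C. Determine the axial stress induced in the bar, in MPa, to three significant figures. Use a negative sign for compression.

184 MPa

Free thermal expansion αLΔT = 16.8e-6 · 4330 · -89.9 = -6.54 mm.
The walls impose strain ε = −(-6.54)/4330 = 1.5103e-03; σ = Eε = 122000 · 1.5103e-03 = 184.3 MPa.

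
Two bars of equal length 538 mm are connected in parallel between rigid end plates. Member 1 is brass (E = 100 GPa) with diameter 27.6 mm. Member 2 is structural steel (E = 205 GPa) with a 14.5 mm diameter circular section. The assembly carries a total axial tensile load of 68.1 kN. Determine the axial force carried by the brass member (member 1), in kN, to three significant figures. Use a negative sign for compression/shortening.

43.5 kN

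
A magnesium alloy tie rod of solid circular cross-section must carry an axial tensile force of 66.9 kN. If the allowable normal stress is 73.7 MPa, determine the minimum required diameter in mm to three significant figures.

Required area A ≥ P/σ_allow = 66900/73.7 = 907.7 mm².
For a solid circular section, d ≥ √(4A/π) = 34 mm.

34.0 mm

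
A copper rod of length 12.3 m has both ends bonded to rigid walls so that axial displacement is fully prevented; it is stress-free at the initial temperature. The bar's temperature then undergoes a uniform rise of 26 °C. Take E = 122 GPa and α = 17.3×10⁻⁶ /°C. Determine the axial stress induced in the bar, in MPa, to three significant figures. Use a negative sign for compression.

Free thermal expansion αLΔT = 17.3e-6 · 12300 · 26 = 5.533 mm.
The walls impose strain ε = −(5.533)/12300 = -4.4980e-04; σ = Eε = 122000 · -4.4980e-04 = -54.88 MPa.

-54.9 MPa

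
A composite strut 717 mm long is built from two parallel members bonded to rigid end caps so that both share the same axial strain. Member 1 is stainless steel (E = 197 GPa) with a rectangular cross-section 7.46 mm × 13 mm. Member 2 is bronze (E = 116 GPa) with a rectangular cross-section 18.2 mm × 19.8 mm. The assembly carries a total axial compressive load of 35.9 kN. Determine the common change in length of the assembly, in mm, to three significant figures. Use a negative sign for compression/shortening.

A_1 = 96.98 mm².
A_2 = 360.4 mm².
Equal strain + equilibrium ⇒ each member carries load in proportion to AE: A₁E₁ = 19110000 N, A₂E₂ = 41800000 N, ΣAE = 60910000 N.
δ = PL/ΣAE = -35900·717/60910000 = -0.4226 mm.

-0.423 mm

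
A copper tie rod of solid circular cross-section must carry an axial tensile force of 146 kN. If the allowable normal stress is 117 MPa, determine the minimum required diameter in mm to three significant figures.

39.9 mm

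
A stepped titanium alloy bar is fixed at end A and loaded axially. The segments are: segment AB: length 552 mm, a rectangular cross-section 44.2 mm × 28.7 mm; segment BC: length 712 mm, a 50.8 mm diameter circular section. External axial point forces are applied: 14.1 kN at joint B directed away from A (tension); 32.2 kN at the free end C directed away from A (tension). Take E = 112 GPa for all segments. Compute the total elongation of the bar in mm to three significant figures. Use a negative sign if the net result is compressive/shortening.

Internal axial forces (sectioning from the free end, tension +): N_BC = 32.2 kN, N_AB = 46.3 kN.
A_AB = 1269 mm².
A_BC = 2027 mm².
δ_AB = 46300·552/(1269·112000) = 0.1799 mm
δ_BC = 32200·712/(2027·112000) = 0.101 mm
δ = Σδ_i = 0.2809 mm.

0.281 mm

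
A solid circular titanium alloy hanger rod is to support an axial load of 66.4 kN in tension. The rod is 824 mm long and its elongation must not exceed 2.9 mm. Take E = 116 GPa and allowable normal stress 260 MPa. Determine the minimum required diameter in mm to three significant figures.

Required area A ≥ P/σ_allow = 66400/260 = 255.4 mm².
For a solid circular section, d ≥ √(4A/π) = 18.03 mm.
Elongation limit: A ≥ PL/(Eδ_allow) = 66400·824/(116000·2.9) = 162.6 mm² ⇒ d ≥ 14.39 mm.
The stress limit governs.

18.0 mm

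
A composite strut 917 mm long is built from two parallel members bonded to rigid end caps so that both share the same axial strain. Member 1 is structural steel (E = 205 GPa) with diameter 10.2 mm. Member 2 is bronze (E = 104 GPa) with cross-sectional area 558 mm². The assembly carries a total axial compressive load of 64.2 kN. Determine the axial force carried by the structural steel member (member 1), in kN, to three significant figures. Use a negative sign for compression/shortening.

A_1 = 81.71 mm².
Equal strain + equilibrium ⇒ each member carries load in proportion to AE: A₁E₁ = 16750000 N, A₂E₂ = 58030000 N, ΣAE = 74780000 N.
F₁ = P·A₁E₁/ΣAE = -64200·16750000/74780000 = -14380 N.

-14.4 kN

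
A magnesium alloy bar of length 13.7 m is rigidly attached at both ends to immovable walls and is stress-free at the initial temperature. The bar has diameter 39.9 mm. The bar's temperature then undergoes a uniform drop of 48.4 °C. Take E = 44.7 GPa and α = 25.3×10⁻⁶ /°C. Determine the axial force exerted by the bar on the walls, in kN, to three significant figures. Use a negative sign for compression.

Free thermal expansion αLΔT = 25.3e-6 · 13700 · -48.4 = -16.78 mm.
The walls impose strain ε = −(-16.78)/13700 = 1.2245e-03; σ = Eε = 44700 · 1.2245e-03 = 54.74 MPa.
Wall reaction R = σ·A = 54.74·1250 = 68440 N = 68.44 kN.

68.4 kN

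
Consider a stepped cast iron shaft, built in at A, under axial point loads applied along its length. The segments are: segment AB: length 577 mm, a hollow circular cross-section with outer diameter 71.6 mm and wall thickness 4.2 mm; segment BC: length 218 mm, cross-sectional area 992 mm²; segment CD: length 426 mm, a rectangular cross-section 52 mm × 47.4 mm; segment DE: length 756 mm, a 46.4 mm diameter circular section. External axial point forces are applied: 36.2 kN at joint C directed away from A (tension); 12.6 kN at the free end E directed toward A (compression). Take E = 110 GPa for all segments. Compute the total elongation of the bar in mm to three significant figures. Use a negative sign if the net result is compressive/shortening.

0.115 mm

Internal axial forces (sectioning from the free end, tension +): N_DE = -12.6 kN, N_CD = -12.6 kN, N_BC = 23.6 kN, N_AB = 23.6 kN.
A_AB = 889.3 mm².
A_CD = 2465 mm².
A_DE = 1691 mm².
δ_AB = 23600·577/(889.3·110000) = 0.1392 mm
δ_BC = 23600·218/(992·110000) = 0.04715 mm
δ_CD = -12600·426/(2465·110000) = -0.0198 mm
δ_DE = -12600·756/(1691·110000) = -0.05121 mm
δ = Σδ_i = 0.1153 mm.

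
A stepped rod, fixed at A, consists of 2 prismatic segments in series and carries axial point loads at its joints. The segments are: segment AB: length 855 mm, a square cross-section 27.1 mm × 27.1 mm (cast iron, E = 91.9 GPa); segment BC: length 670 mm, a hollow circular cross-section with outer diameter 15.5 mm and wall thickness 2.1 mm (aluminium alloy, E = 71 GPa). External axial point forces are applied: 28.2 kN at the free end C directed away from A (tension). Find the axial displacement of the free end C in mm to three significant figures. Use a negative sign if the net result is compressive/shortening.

3.37 mm

Internal axial forces (sectioning from the free end, tension +): N_BC = 28.2 kN, N_AB = 28.2 kN.
A_AB = 734.4 mm².
A_BC = 88.4 mm².
δ_AB = 28200·855/(734.4·91900) = 0.3572 mm
δ_BC = 28200·670/(88.4·71000) = 3.01 mm
δ = Σδ_i = 3.367 mm.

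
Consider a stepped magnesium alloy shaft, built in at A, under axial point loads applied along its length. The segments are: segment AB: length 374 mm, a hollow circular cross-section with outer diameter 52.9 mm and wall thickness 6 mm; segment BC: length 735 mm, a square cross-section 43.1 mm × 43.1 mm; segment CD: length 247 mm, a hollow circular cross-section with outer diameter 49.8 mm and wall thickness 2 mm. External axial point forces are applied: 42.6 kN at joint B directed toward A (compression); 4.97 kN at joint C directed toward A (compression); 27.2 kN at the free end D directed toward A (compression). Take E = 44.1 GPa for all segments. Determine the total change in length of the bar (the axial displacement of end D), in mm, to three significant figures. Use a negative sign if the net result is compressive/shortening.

-1.51 mm

Internal axial forces (sectioning from the free end, tension +): N_CD = -27.2 kN, N_BC = -32.17 kN, N_AB = -74.77 kN.
A_AB = 884 mm².
A_BC = 1858 mm².
A_CD = 300.3 mm².
δ_AB = -74770·374/(884·44100) = -0.7173 mm
δ_BC = -32170·735/(1858·44100) = -0.2886 mm
δ_CD = -27200·247/(300.3·44100) = -0.5072 mm
δ = Σδ_i = -1.513 mm.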